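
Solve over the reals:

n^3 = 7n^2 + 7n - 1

Rearrange: n^3 - 7n^2 - 7n + 1 = 0.
Possible rational roots are divisors of 1. Testing n = -1 gives 0, so (n + 1) is a factor.
Divide: n^3 - 7n^2 - 7n + 1 = (n + 1)(n^2 - 8n + 1).
Apply the quadratic formula to n^2 - 8n + 1 = 0: n = (8 +/- sqrt(60))/2, i.e. n ~= 7.873 or n ~= 0.127.

n = -1 or n = 0.127 or n = 7.873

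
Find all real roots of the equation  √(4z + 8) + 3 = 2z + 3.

z = 2

Isolate the radical: √(4z + 8) = 2z.
Square both sides: 4z + 8 = (2z)².
Expand and rearrange: 4z² - 4z - 8 = 0.
Solving gives z = 2 or z = -1.
Check each candidate in the original equation:
  z = 2: √(16) = 4, while 2z = 4 — valid.
  z = -1: √(4) = 2, while 2z = -2 — extraneous.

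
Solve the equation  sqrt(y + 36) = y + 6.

y = 0

Square both sides: y + 36 = (y + 6)^2.
Expand and rearrange: y^2 + 11y = 0.
Solving gives y = 0 or y = -11.
Check each candidate in the original equation:
  y = 0: sqrt(36) = 6, while y + 6 = 6 — valid.
  y = -11: sqrt(25) = 5, while y + 6 = -5 — extraneous.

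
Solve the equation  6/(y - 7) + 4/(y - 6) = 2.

y = 6.3542 or y = 11.6458

Multiply both sides by (y - 7)(y - 6):
6(y - 6) + 4(y - 7) = 2(y - 7)(y - 6).
Expand and collect terms: 2y² - 36y + 148 = 0.
By the quadratic formula, y = (36 ± √112) / 4, so y ≈ 11.6458 or y ≈ 6.3542.
Neither value makes a denominator zero (y ≠ 7, y ≠ 6), so both are valid.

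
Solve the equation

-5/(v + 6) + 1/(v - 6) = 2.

v = -8.4162 or v = 6.4162

Multiply both sides by (v + 6)(v - 6):
-5(v - 6) + (v + 6) = 2(v + 6)(v - 6).
Expand and collect terms: 2v² + 4v - 108 = 0.
By the quadratic formula, v = (-4 ± √880) / 4, so v ≈ 6.4162 or v ≈ -8.4162.
Neither value makes a denominator zero (v ≠ -6, v ≠ 6), so both are valid.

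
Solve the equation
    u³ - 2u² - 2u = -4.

Rearrange: u³ - 2u² - 2u + 4 = 0.
Possible rational roots are divisors of 4. Testing u = 2 gives 0, so (u - 2) is a factor.
Divide: u³ - 2u² - 2u + 4 = (u - 2)(u² - 2).
Apply the quadratic formula to u² - 2 = 0: u = (0 ± √8)/2, i.e. u ≈ 1.4142 or u ≈ -1.4142.

u = -1.4142 or u = 1.4142 or u = 2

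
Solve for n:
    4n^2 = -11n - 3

n = -2.443 or n = -0.307

Rearrange to standard form: 4n^2 + 11n + 3 = 0.
Discriminant: (11)^2 - 4*4*3 = 73.
Quadratic formula: n = (-11 +/- sqrt(73)) / 8.
So n = -11/8 + sqrt(73)/8 ~= -0.307 or n = -11/8 - sqrt(73)/8 ~= -2.443.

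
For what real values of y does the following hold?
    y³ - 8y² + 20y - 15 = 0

Possible rational roots are divisors of -15. Testing y = 3 gives 0, so (y - 3) is a factor.
Divide: y³ - 8y² + 20y - 15 = (y - 3)(y² - 5y + 5).
Apply the quadratic formula to y² - 5y + 5 = 0: y = (5 ± √5)/2, i.e. y ≈ 3.618 or y ≈ 1.382.

y = 1.382 or y = 3 or y = 3.618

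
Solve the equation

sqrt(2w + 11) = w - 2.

Square both sides: 2w + 11 = (w - 2)^2.
Expand and rearrange: w^2 - 6w - 7 = 0.
Solving gives w = 7 or w = -1.
Check each candidate in the original equation:
  w = 7: sqrt(25) = 5, while w - 2 = 5 — valid.
  w = -1: sqrt(9) = 3, while w - 2 = -3 — extraneous.

w = 7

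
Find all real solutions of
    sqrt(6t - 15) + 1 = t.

t = 4

Isolate the radical: sqrt(6t - 15) = t - 1.
Square both sides: 6t - 15 = (t - 1)^2.
Expand and rearrange: t^2 - 8t + 16 = 0.
This gives the repeated root t = 4.
Check in the original equation:
  t = 4: sqrt(9) = 3, while t - 1 = 3 — valid.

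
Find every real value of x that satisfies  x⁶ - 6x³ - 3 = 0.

x = -0.7742 or x = 1.8628

Let u = x³. The equation becomes u² - 6u - 3 = 0.
By the quadratic formula, u = 3 + 2·√(3) or u = 3 - 2·√(3).
x³ = 3 + 2·√(3) gives x = ∛(3 + 2·√(3)) ≈ 1.8628.
x³ = 3 - 2·√(3) gives x = -∛(-3 + 2·√(3)) ≈ -0.7742.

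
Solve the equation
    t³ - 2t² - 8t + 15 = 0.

Possible rational roots are divisors of 15. Testing t = 3 gives 0, so (t - 3) is a factor.
Divide: t³ - 2t² - 8t + 15 = (t - 3)(t² + t - 5).
Apply the quadratic formula to t² + t - 5 = 0: t = (-1 ± √21)/2, i.e. t ≈ 1.7913 or t ≈ -2.7913.

t = -2.7913 or t = 1.7913 or t = 3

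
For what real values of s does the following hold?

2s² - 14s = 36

Bring every term to one side: 2s² - 14s - 36 = 0.
Factor: 2(s - 9)(s + 2) = 0.
So s = 9 or s = -2.

s = -2 or s = 9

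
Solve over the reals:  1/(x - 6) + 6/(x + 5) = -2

Multiply both sides by (x - 6)(x + 5):
(x + 5) + 6(x - 6) = -2(x - 6)(x + 5).
Expand and collect terms: -2x^2 - 5x + 91 = 0.
By the quadratic formula, x = (5 +/- sqrt(753)) / -4, so x ~= -8.1102 or x ~= 5.6102.
Neither value makes a denominator zero (x != 6, x != -5), so both are valid.

x = -8.1102 or x = 5.6102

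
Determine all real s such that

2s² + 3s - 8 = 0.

Discriminant: (3)² − 4·2·(-8) = 73.
Quadratic formula: s = (-3 ± √73) / 4.
So s = -3/4 + √(73)/4 ≈ 1.386 or s = -√(73)/4 - 3/4 ≈ -2.886.

s = -2.886 or s = 1.386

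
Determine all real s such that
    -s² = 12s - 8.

Rearrange to standard form: -s² - 12s + 8 = 0.
Discriminant: (-12)² − 4·(-1)·8 = 176.
Quadratic formula: s = (12 ± √176) / (-2).
So s = -2·√(11) - 6 ≈ -12.6332 or s = -6 + 2·√(11) ≈ 0.6332.

s = -12.6332 or s = 0.6332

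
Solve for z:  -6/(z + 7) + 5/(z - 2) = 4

z = -8.3382 or z = 3.0882

Multiply both sides by (z + 7)(z - 2):
-6(z - 2) + 5(z + 7) = 4(z + 7)(z - 2).
Expand and collect terms: 4z^2 + 21z - 103 = 0.
By the quadratic formula, z = (-21 +/- sqrt(2089)) / 8, so z ~= 3.0882 or z ~= -8.3382.
Neither value makes a denominator zero (z != -7, z != 2), so both are valid.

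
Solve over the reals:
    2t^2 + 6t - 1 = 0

Discriminant: (6)^2 - 4*2*(-1) = 44.
Quadratic formula: t = (-6 +/- sqrt(44)) / 4.
So t = -3/2 + sqrt(11)/2 ~= 0.1583 or t = -sqrt(11)/2 - 3/2 ~= -3.1583.

t = -3.1583 or t = 0.1583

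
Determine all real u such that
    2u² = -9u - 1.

u = -4.386 or u = -0.114

Rearrange to standard form: 2u² + 9u + 1 = 0.
Discriminant: (9)² − 4·2·1 = 73.
Quadratic formula: u = (-9 ± √73) / 4.
So u = -9/4 + √(73)/4 ≈ -0.114 or u = -9/4 - √(73)/4 ≈ -4.386.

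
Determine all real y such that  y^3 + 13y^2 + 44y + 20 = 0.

Possible rational roots are divisors of 20. Testing y = -5 gives 0, so (y + 5) is a factor.
Divide: y^3 + 13y^2 + 44y + 20 = (y + 5)(y^2 + 8y + 4).
Apply the quadratic formula to y^2 + 8y + 4 = 0: y = (-8 +/- sqrt(48))/2, i.e. y ~= -0.5359 or y ~= -7.4641.

y = -7.4641 or y = -5 or y = -0.5359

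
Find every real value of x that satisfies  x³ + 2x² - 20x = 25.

Rearrange: x³ + 2x² - 20x - 25 = 0.
Possible rational roots are divisors of -25. Testing x = -5 gives 0, so (x + 5) is a factor.
Divide: x³ + 2x² - 20x - 25 = (x + 5)(x² - 3x - 5).
Apply the quadratic formula to x² - 3x - 5 = 0: x = (3 ± √29)/2, i.e. x ≈ 4.1926 or x ≈ -1.1926.

x = -5 or x = -1.1926 or x = 4.1926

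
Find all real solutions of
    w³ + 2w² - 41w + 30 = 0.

Possible rational roots are divisors of 30. Testing w = 5 gives 0, so (w - 5) is a factor.
Divide: w³ + 2w² - 41w + 30 = (w - 5)(w² + 7w - 6).
Apply the quadratic formula to w² + 7w - 6 = 0: w = (-7 ± √73)/2, i.e. w ≈ 0.772 or w ≈ -7.772.

w = -7.772 or w = 0.772 or w = 5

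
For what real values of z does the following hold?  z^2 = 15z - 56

Bring every term to one side: z^2 - 15z + 56 = 0.
Factor: (z - 7)(z - 8) = 0.
So z = 7 or z = 8.

z = 7 or z = 8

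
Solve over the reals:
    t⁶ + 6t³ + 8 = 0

Let u = t³. The equation becomes u² + 6u + 8 = 0.
Factor: (u + 2)(u + 4) = 0, so u = -2 or u = -4.
t³ = -2 gives t = -∛(2) ≈ -1.2599.
t³ = -4 gives t = -∛(4) ≈ -1.5874.

t = -1.5874 or t = -1.2599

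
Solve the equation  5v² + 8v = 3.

Rearrange to standard form: 5v² + 8v - 3 = 0.
Discriminant: (8)² − 4·5·(-3) = 124.
Quadratic formula: v = (-8 ± √124) / 10.
So v = -4/5 + √(31)/5 ≈ 0.3136 or v = -√(31)/5 - 4/5 ≈ -1.9136.

v = -1.9136 or v = 0.3136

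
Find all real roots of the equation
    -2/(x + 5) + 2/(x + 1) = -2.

x = -3

Multiply both sides by (x + 5)(x + 1):
-2(x + 1) + 2(x + 5) = -2(x + 5)(x + 1).
Expand and collect terms: -2x^2 - 12x - 18 = 0.
This has the repeated root x = -3.
Neither value makes a denominator zero (x != -5, x != -1), so both are valid.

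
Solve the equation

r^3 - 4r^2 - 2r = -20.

r = -2

Rearrange: r^3 - 4r^2 - 2r + 20 = 0.
Possible rational roots are divisors of 20. Testing r = -2 gives 0, so (r + 2) is a factor.
Divide: r^3 - 4r^2 - 2r + 20 = (r + 2)(r^2 - 6r + 10).
The quadratic r^2 - 6r + 10 has discriminant -4 < 0, so no further real roots.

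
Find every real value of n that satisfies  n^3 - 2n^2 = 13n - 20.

Rearrange: n^3 - 2n^2 - 13n + 20 = 0.
Possible rational roots are divisors of 20. Testing n = 4 gives 0, so (n - 4) is a factor.
Divide: n^3 - 2n^2 - 13n + 20 = (n - 4)(n^2 + 2n - 5).
Apply the quadratic formula to n^2 + 2n - 5 = 0: n = (-2 +/- sqrt(24))/2, i.e. n ~= 1.4495 or n ~= -3.4495.

n = -3.4495 or n = 1.4495 or n = 4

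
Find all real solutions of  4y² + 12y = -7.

y = -2.2071 or y = -0.7929

Rearrange to standard form: 4y² + 12y + 7 = 0.
Discriminant: (12)² − 4·4·7 = 32.
Quadratic formula: y = (-12 ± √32) / 8.
So y = -3/2 + √(2)/2 ≈ -0.7929 or y = -3/2 - √(2)/2 ≈ -2.2071.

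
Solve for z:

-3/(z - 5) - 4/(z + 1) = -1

z = 1.228 or z = 9.772

Multiply both sides by (z - 5)(z + 1):
-3(z + 1) - 4(z - 5) = -(z - 5)(z + 1).
Expand and collect terms: -z^2 + 11z - 12 = 0.
By the quadratic formula, z = (-11 +/- sqrt(73)) / -2, so z ~= 1.228 or z ~= 9.772.
Neither value makes a denominator zero (z != 5, z != -1), so both are valid.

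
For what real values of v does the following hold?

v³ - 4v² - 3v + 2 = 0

v = -1 or v = 0.4384 or v = 4.5616

Possible rational roots are divisors of 2. Testing v = -1 gives 0, so (v + 1) is a factor.
Divide: v³ - 4v² - 3v + 2 = (v + 1)(v² - 5v + 2).
Apply the quadratic formula to v² - 5v + 2 = 0: v = (5 ± √17)/2, i.e. v ≈ 4.5616 or v ≈ 0.4384.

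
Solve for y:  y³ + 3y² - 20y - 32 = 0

y = -5.5616 or y = -1.4384 or y = 4

Possible rational roots are divisors of -32. Testing y = 4 gives 0, so (y - 4) is a factor.
Divide: y³ + 3y² - 20y - 32 = (y - 4)(y² + 7y + 8).
Apply the quadratic formula to y² + 7y + 8 = 0: y = (-7 ± √17)/2, i.e. y ≈ -1.4384 or y ≈ -5.5616.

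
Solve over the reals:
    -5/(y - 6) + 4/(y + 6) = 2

y = -3.2604 or y = 2.7604

Multiply both sides by (y - 6)(y + 6):
-5(y + 6) + 4(y - 6) = 2(y - 6)(y + 6).
Expand and collect terms: 2y² + y - 18 = 0.
By the quadratic formula, y = (-1 ± √145) / 4, so y ≈ 2.7604 or y ≈ -3.2604.
Neither value makes a denominator zero (y ≠ 6, y ≠ -6), so both are valid.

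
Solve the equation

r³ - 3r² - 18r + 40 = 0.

r = -4 or r = 2 or r = 5

Possible rational roots are divisors of 40. Testing r = -4 gives 0, so (r + 4) is a factor.
Divide: r³ - 3r² - 18r + 40 = (r + 4)(r² - 7r + 10).
Factor the quadratic: r = 5 or r = 2.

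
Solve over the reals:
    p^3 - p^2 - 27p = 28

p = -4 or p = -1.1401 or p = 6.1401

Rearrange: p^3 - p^2 - 27p - 28 = 0.
Possible rational roots are divisors of -28. Testing p = -4 gives 0, so (p + 4) is a factor.
Divide: p^3 - p^2 - 27p - 28 = (p + 4)(p^2 - 5p - 7).
Apply the quadratic formula to p^2 - 5p - 7 = 0: p = (5 +/- sqrt(53))/2, i.e. p ~= 6.1401 or p ~= -1.1401.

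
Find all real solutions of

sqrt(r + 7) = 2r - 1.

r = 2

Square both sides: r + 7 = (2r - 1)^2.
Expand and rearrange: 4r^2 - 5r - 6 = 0.
Solving gives r = 2 or r = -0.75.
Check each candidate in the original equation:
  r = 2: sqrt(9) = 3, while 2r - 1 = 3 — valid.
  r = -0.75: sqrt(6.25) = 2.5, while 2r - 1 = -2.5 — extraneous.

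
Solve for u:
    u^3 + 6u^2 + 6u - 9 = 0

Possible rational roots are divisors of -9. Testing u = -3 gives 0, so (u + 3) is a factor.
Divide: u^3 + 6u^2 + 6u - 9 = (u + 3)(u^2 + 3u - 3).
Apply the quadratic formula to u^2 + 3u - 3 = 0: u = (-3 +/- sqrt(21))/2, i.e. u ~= 0.7913 or u ~= -3.7913.

u = -3.7913 or u = -3 or u = 0.7913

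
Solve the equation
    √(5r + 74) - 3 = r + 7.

Isolate the radical: √(5r + 74) = r + 10.
Square both sides: 5r + 74 = (r + 10)².
Expand and rearrange: r² + 15r + 26 = 0.
Solving gives r = -2 or r = -13.
Check each candidate in the original equation:
  r = -2: √(64) = 8, while r + 10 = 8 — valid.
  r = -13: √(9) = 3, while r + 10 = -3 — extraneous.

r = -2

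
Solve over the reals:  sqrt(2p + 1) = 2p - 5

p = 4

Square both sides: 2p + 1 = (2p - 5)^2.
Expand and rearrange: 4p^2 - 22p + 24 = 0.
Solving gives p = 4 or p = 1.5.
Check each candidate in the original equation:
  p = 4: sqrt(9) = 3, while 2p - 5 = 3 — valid.
  p = 1.5: sqrt(4) = 2, while 2p - 5 = -2 — extraneous.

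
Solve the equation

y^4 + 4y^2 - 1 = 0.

Let u = y^2. The equation becomes u^2 + 4u - 1 = 0.
By the quadratic formula, u = -2 + sqrt(5) or u = -sqrt(5) - 2.
y^2 = -2 + sqrt(5) gives y = +/-sqrt(-2 + sqrt(5)) ~= +/-0.4859.
y^2 = -sqrt(5) - 2 < 0 has no real solution.

y = -0.4859 or y = 0.4859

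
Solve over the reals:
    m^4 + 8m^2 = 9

Let u = m^2. The equation becomes u^2 + 8u - 9 = 0.
Factor: (u + 9)(u - 1) = 0, so u = -9 or u = 1.
m^2 = -9 < 0 has no real solution.
m^2 = 1 gives m = +/-1.

m = -1 or m = 1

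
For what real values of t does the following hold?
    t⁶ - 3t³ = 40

Let u = t³. The equation becomes u² - 3u - 40 = 0.
Factor: (u - 8)(u + 5) = 0, so u = 8 or u = -5.
t³ = 8 gives t = 2.
t³ = -5 gives t = -∛(5) ≈ -1.71.

t = -1.71 or t = 2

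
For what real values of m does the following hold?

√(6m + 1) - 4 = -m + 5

m = 4

Isolate the radical: √(6m + 1) = -m + 9.
Square both sides: 6m + 1 = (-m + 9)².
Expand and rearrange: m² - 24m + 80 = 0.
Solving gives m = 20 or m = 4.
Check each candidate in the original equation:
  m = 20: √(121) = 11, while -m + 9 = -11 — extraneous.
  m = 4: √(25) = 5, while -m + 9 = 5 — valid.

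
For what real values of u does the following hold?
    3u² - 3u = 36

Bring every term to one side: 3u² - 3u - 36 = 0.
Factor: 3(u + 3)(u - 4) = 0.
So u = -3 or u = 4.

u = -3 or u = 4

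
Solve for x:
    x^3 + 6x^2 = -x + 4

Rearrange: x^3 + 6x^2 + x - 4 = 0.
Possible rational roots are divisors of -4. Testing x = -1 gives 0, so (x + 1) is a factor.
Divide: x^3 + 6x^2 + x - 4 = (x + 1)(x^2 + 5x - 4).
Apply the quadratic formula to x^2 + 5x - 4 = 0: x = (-5 +/- sqrt(41))/2, i.e. x ~= 0.7016 or x ~= -5.7016.

x = -5.7016 or x = -1 or x = 0.7016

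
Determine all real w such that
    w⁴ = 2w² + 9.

Let u = w². The equation becomes u² - 2u - 9 = 0.
By the quadratic formula, u = 1 + √(10) or u = 1 - √(10).
w² = 1 + √(10) gives w = ±√(1 + √(10)) ≈ ±2.0402.
w² = 1 - √(10) < 0 has no real solution.

w = -2.0402 or w = 2.0402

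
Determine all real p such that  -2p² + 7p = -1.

p = -0.1375 or p = 3.6375

Rearrange to standard form: -2p² + 7p + 1 = 0.
Discriminant: (7)² − 4·(-2)·1 = 57.
Quadratic formula: p = (-7 ± √57) / (-4).
So p = 7/4 - √(57)/4 ≈ -0.1375 or p = 7/4 + √(57)/4 ≈ 3.6375.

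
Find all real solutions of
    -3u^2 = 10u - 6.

Rearrange to standard form: -3u^2 - 10u + 6 = 0.
Discriminant: (-10)^2 - 4*(-3)*6 = 172.
Quadratic formula: u = (10 +/- sqrt(172)) / (-6).
So u = -sqrt(43)/3 - 5/3 ~= -3.8525 or u = -5/3 + sqrt(43)/3 ~= 0.5191.

u = -3.8525 or u = 0.5191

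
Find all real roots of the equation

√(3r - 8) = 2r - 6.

r = 4

Square both sides: 3r - 8 = (2r - 6)².
Expand and rearrange: 4r² - 27r + 44 = 0.
Solving gives r = 4 or r = 2.75.
Check each candidate in the original equation:
  r = 4: √(4) = 2, while 2r - 6 = 2 — valid.
  r = 2.75: √(0.25) = 0.5, while 2r - 6 = -0.5 — extraneous.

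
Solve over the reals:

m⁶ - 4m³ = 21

Let u = m³. The equation becomes u² - 4u - 21 = 0.
Factor: (u - 7)(u + 3) = 0, so u = 7 or u = -3.
m³ = 7 gives m = ∛(7) ≈ 1.9129.
m³ = -3 gives m = -∛(3) ≈ -1.4422.

m = -1.4422 or m = 1.9129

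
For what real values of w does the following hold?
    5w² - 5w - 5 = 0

Discriminant: (-5)² − 4·5·(-5) = 125.
Quadratic formula: w = (5 ± √125) / 10.
So w = 1/2 + √(5)/2 ≈ 1.618 or w = 1/2 - √(5)/2 ≈ -0.618.

w = -0.618 or w = 1.618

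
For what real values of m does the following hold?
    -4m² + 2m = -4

Rearrange to standard form: -4m² + 2m + 4 = 0.
Discriminant: (2)² − 4·(-4)·4 = 68.
Quadratic formula: m = (-2 ± √68) / (-8).
So m = 1/4 - √(17)/4 ≈ -0.7808 or m = 1/4 + √(17)/4 ≈ 1.2808.

m = -0.7808 or m = 1.2808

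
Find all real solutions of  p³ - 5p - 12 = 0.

p = 3

Possible rational roots are divisors of -12. Testing p = 3 gives 0, so (p - 3) is a factor.
Divide: p³ - 5p - 12 = (p - 3)(p² + 3p + 4).
The quadratic p² + 3p + 4 has discriminant -7 < 0, so no further real roots.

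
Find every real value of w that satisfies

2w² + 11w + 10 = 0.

Discriminant: (11)² − 4·2·10 = 41.
Quadratic formula: w = (-11 ± √41) / 4.
So w = -11/4 + √(41)/4 ≈ -1.1492 or w = -11/4 - √(41)/4 ≈ -4.3508.

w = -4.3508 or w = -1.1492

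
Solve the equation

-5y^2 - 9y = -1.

y = -1.905 or y = 0.105

Rearrange to standard form: -5y^2 - 9y + 1 = 0.
Discriminant: (-9)^2 - 4*(-5)*1 = 101.
Quadratic formula: y = (9 +/- sqrt(101)) / (-10).
So y = -sqrt(101)/10 - 9/10 ~= -1.905 or y = -9/10 + sqrt(101)/10 ~= 0.105.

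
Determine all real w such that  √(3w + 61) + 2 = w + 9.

Isolate the radical: √(3w + 61) = w + 7.
Square both sides: 3w + 61 = (w + 7)².
Expand and rearrange: w² + 11w - 12 = 0.
Solving gives w = 1 or w = -12.
Check each candidate in the original equation:
  w = 1: √(64) = 8, while w + 7 = 8 — valid.
  w = -12: √(25) = 5, while w + 7 = -5 — extraneous.

w = 1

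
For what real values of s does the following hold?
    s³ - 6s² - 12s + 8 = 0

s = -2 or s = 0.5359 or s = 7.4641

Possible rational roots are divisors of 8. Testing s = -2 gives 0, so (s + 2) is a factor.
Divide: s³ - 6s² - 12s + 8 = (s + 2)(s² - 8s + 4).
Apply the quadratic formula to s² - 8s + 4 = 0: s = (8 ± √48)/2, i.e. s ≈ 7.4641 or s ≈ 0.5359.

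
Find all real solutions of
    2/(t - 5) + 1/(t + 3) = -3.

Multiply both sides by (t - 5)(t + 3):
2(t + 3) + (t - 5) = -3(t - 5)(t + 3).
Expand and collect terms: -3t² + 3t + 44 = 0.
By the quadratic formula, t = (-3 ± √537) / -6, so t ≈ -3.3622 or t ≈ 4.3622.
Neither value makes a denominator zero (t ≠ 5, t ≠ -3), so both are valid.

t = -3.3622 or t = 4.3622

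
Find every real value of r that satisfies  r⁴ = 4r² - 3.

r = -1.7321 or r = -1 or r = 1 or r = 1.7321

Let u = r². The equation becomes u² - 4u + 3 = 0.
Factor: (u - 1)(u - 3) = 0, so u = 1 or u = 3.
r² = 1 gives r = ±1.
r² = 3 gives r = ±√(3) ≈ ±1.7321.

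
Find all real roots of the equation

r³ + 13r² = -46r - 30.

r = -7.1623 or r = -5 or r = -0.8377

Rearrange: r³ + 13r² + 46r + 30 = 0.
Possible rational roots are divisors of 30. Testing r = -5 gives 0, so (r + 5) is a factor.
Divide: r³ + 13r² + 46r + 30 = (r + 5)(r² + 8r + 6).
Apply the quadratic formula to r² + 8r + 6 = 0: r = (-8 ± √40)/2, i.e. r ≈ -0.8377 or r ≈ -7.1623.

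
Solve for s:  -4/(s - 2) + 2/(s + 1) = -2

Multiply both sides by (s - 2)(s + 1):
-4(s + 1) + 2(s - 2) = -2(s - 2)(s + 1).
Expand and collect terms: -2s^2 + 4s + 12 = 0.
By the quadratic formula, s = (-4 +/- sqrt(112)) / -4, so s ~= -1.6458 or s ~= 3.6458.
Neither value makes a denominator zero (s != 2, s != -1), so both are valid.

s = -1.6458 or s = 3.6458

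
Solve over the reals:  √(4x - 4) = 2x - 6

x = 5

Square both sides: 4x - 4 = (2x - 6)².
Expand and rearrange: 4x² - 28x + 40 = 0.
Solving gives x = 5 or x = 2.
Check each candidate in the original equation:
  x = 5: √(16) = 4, while 2x - 6 = 4 — valid.
  x = 2: √(4) = 2, while 2x - 6 = -2 — extraneous.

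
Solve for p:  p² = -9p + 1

p = -9.1098 or p = 0.1098

Rearrange to standard form: p² + 9p - 1 = 0.
Discriminant: (9)² − 4·1·(-1) = 85.
Quadratic formula: p = (-9 ± √85) / 2.
So p = -9/2 + √(85)/2 ≈ 0.1098 or p = -√(85)/2 - 9/2 ≈ -9.1098.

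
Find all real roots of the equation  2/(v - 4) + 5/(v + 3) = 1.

v = 0.2583 or v = 7.7417

Multiply both sides by (v - 4)(v + 3):
2(v + 3) + 5(v - 4) = (v - 4)(v + 3).
Expand and collect terms: v² - 8v + 2 = 0.
By the quadratic formula, v = (8 ± √56) / 2, so v ≈ 7.7417 or v ≈ 0.2583.
Neither value makes a denominator zero (v ≠ 4, v ≠ -3), so both are valid.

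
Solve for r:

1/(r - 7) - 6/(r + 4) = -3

r = -1.9224 or r = 6.589

Multiply both sides by (r - 7)(r + 4):
(r + 4) - 6(r - 7) = -3(r - 7)(r + 4).
Expand and collect terms: -3r^2 + 14r + 38 = 0.
By the quadratic formula, r = (-14 +/- sqrt(652)) / -6, so r ~= -1.9224 or r ~= 6.589.
Neither value makes a denominator zero (r != 7, r != -4), so both are valid.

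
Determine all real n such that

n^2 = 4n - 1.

Rearrange to standard form: n^2 - 4n + 1 = 0.
Discriminant: (-4)^2 - 4*1*1 = 12.
Quadratic formula: n = (4 +/- sqrt(12)) / 2.
So n = sqrt(3) + 2 ~= 3.7321 or n = 2 - sqrt(3) ~= 0.2679.

n = 0.2679 or n = 3.7321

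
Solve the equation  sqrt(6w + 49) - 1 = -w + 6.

Isolate the radical: sqrt(6w + 49) = -w + 7.
Square both sides: 6w + 49 = (-w + 7)^2.
Expand and rearrange: w^2 - 20w = 0.
Solving gives w = 20 or w = 0.
Check each candidate in the original equation:
  w = 20: sqrt(169) = 13, while -w + 7 = -13 — extraneous.
  w = 0: sqrt(49) = 7, while -w + 7 = 7 — valid.

w = 0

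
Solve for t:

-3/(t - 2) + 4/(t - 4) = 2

Multiply both sides by (t - 2)(t - 4):
-3(t - 4) + 4(t - 2) = 2(t - 2)(t - 4).
Expand and collect terms: 2t² - 13t + 12 = 0.
By the quadratic formula, t = (13 ± √73) / 4, so t ≈ 5.386 or t ≈ 1.114.
Neither value makes a denominator zero (t ≠ 2, t ≠ 4), so both are valid.

t = 1.114 or t = 5.386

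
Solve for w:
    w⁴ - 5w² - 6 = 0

Let u = w². The equation becomes u² - 5u - 6 = 0.
Factor: (u - 6)(u + 1) = 0, so u = 6 or u = -1.
w² = 6 gives w = ±√(6) ≈ ±2.4495.
w² = -1 < 0 has no real solution.

w = -2.4495 or w = 2.4495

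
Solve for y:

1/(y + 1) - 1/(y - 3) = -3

Multiply both sides by (y + 1)(y - 3):
(y - 3) - (y + 1) = -3(y + 1)(y - 3).
Expand and collect terms: -3y² + 6y + 13 = 0.
By the quadratic formula, y = (-6 ± √192) / -6, so y ≈ -1.3094 or y ≈ 3.3094.
Neither value makes a denominator zero (y ≠ -1, y ≠ 3), so both are valid.

y = -1.3094 or y = 3.3094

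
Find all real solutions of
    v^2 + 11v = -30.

v = -6 or v = -5

Bring every term to one side: v^2 + 11v + 30 = 0.
Factor: (v + 6)(v + 5) = 0.
So v = -6 or v = -5.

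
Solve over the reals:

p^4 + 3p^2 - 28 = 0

p = -2 or p = 2

Let u = p^2. The equation becomes u^2 + 3u - 28 = 0.
Factor: (u - 4)(u + 7) = 0, so u = 4 or u = -7.
p^2 = 4 gives p = +/-2.
p^2 = -7 < 0 has no real solution.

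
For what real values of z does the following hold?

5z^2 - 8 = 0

Discriminant: (0)^2 - 4*5*(-8) = 160.
Quadratic formula: z = (0 +/- sqrt(160)) / 10.
So z = 2*sqrt(10)/5 ~= 1.2649 or z = -2*sqrt(10)/5 ~= -1.2649.

z = -1.2649 or z = 1.2649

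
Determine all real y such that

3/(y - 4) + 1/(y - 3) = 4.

y = 3.134 or y = 4.866

Multiply both sides by (y - 4)(y - 3):
3(y - 3) + (y - 4) = 4(y - 4)(y - 3).
Expand and collect terms: 4y² - 32y + 61 = 0.
By the quadratic formula, y = (32 ± √48) / 8, so y ≈ 4.866 or y ≈ 3.134.
Neither value makes a denominator zero (y ≠ 4, y ≠ 3), so both are valid.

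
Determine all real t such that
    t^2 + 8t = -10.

Rearrange to standard form: t^2 + 8t + 10 = 0.
Discriminant: (8)^2 - 4*1*10 = 24.
Quadratic formula: t = (-8 +/- sqrt(24)) / 2.
So t = -4 + sqrt(6) ~= -1.5505 or t = -4 - sqrt(6) ~= -6.4495.

t = -6.4495 or t = -1.5505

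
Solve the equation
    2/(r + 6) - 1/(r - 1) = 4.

r = -5.4799 or r = 0.7299

Multiply both sides by (r + 6)(r - 1):
2(r - 1) - (r + 6) = 4(r + 6)(r - 1).
Expand and collect terms: 4r^2 + 19r - 16 = 0.
By the quadratic formula, r = (-19 +/- sqrt(617)) / 8, so r ~= 0.7299 or r ~= -5.4799.
Neither value makes a denominator zero (r != -6, r != 1), so both are valid.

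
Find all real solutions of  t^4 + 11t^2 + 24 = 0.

Let u = t^2. The equation becomes u^2 + 11u + 24 = 0.
Factor: (u + 3)(u + 8) = 0, so u = -3 or u = -8.
t^2 = -3 < 0 has no real solution.
t^2 = -8 < 0 has no real solution.

No real solutions.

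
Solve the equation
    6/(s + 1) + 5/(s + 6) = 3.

s = -4.8985 or s = 1.5651

Multiply both sides by (s + 1)(s + 6):
6(s + 6) + 5(s + 1) = 3(s + 1)(s + 6).
Expand and collect terms: 3s^2 + 10s - 23 = 0.
By the quadratic formula, s = (-10 +/- sqrt(376)) / 6, so s ~= 1.5651 or s ~= -4.8985.
Neither value makes a denominator zero (s != -1, s != -6), so both are valid.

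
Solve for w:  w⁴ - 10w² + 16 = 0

Let u = w². The equation becomes u² - 10u + 16 = 0.
Factor: (u - 8)(u - 2) = 0, so u = 8 or u = 2.
w² = 8 gives w = ±2·√(2) ≈ ±2.8284.
w² = 2 gives w = ±√(2) ≈ ±1.4142.

w = -2.8284 or w = -1.4142 or w = 1.4142 or w = 2.8284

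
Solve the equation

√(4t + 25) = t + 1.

t = 6

Square both sides: 4t + 25 = (t + 1)².
Expand and rearrange: t² - 2t - 24 = 0.
Solving gives t = 6 or t = -4.
Check each candidate in the original equation:
  t = 6: √(49) = 7, while t + 1 = 7 — valid.
  t = -4: √(9) = 3, while t + 1 = -3 — extraneous.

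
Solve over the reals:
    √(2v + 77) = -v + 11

v = 2

Square both sides: 2v + 77 = (-v + 11)².
Expand and rearrange: v² - 24v + 44 = 0.
Solving gives v = 22 or v = 2.
Check each candidate in the original equation:
  v = 22: √(121) = 11, while -v + 11 = -11 — extraneous.
  v = 2: √(81) = 9, while -v + 11 = 9 — valid.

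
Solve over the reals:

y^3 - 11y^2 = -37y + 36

y = 1.6972 or y = 4 or y = 5.3028

Rearrange: y^3 - 11y^2 + 37y - 36 = 0.
Possible rational roots are divisors of -36. Testing y = 4 gives 0, so (y - 4) is a factor.
Divide: y^3 - 11y^2 + 37y - 36 = (y - 4)(y^2 - 7y + 9).
Apply the quadratic formula to y^2 - 7y + 9 = 0: y = (7 +/- sqrt(13))/2, i.e. y ~= 5.3028 or y ~= 1.6972.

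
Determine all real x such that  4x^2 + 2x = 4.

x = -1.2808 or x = 0.7808

Rearrange to standard form: 4x^2 + 2x - 4 = 0.
Discriminant: (2)^2 - 4*4*(-4) = 68.
Quadratic formula: x = (-2 +/- sqrt(68)) / 8.
So x = -1/4 + sqrt(17)/4 ~= 0.7808 or x = -sqrt(17)/4 - 1/4 ~= -1.2808.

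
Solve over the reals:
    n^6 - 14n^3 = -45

n = 1.71 or n = 2.0801

Let u = n^3. The equation becomes u^2 - 14u + 45 = 0.
Factor: (u - 9)(u - 5) = 0, so u = 9 or u = 5.
n^3 = 9 gives n = (9)^(1/3) ~= 2.0801.
n^3 = 5 gives n = (5)^(1/3) ~= 1.71.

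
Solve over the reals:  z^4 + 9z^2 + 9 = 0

No real solutions.

Let u = z^2. The equation becomes u^2 + 9u + 9 = 0.
By the quadratic formula, u = -9/2 + 3*sqrt(5)/2 or u = -9/2 - 3*sqrt(5)/2.
z^2 = -9/2 + 3*sqrt(5)/2 < 0 has no real solution.
z^2 = -9/2 - 3*sqrt(5)/2 < 0 has no real solution.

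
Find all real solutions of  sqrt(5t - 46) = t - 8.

Square both sides: 5t - 46 = (t - 8)^2.
Expand and rearrange: t^2 - 21t + 110 = 0.
Solving gives t = 11 or t = 10.
Check each candidate in the original equation:
  t = 11: sqrt(9) = 3, while t - 8 = 3 — valid.
  t = 10: sqrt(4) = 2, while t - 8 = 2 — valid.

t = 10 or t = 11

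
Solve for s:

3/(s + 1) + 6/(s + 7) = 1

Multiply both sides by (s + 1)(s + 7):
3(s + 7) + 6(s + 1) = (s + 1)(s + 7).
Expand and collect terms: s² - s - 20 = 0.
Factor or apply the quadratic formula: s = 5 or s = -4.
Neither value makes a denominator zero (s ≠ -1, s ≠ -7), so both are valid.

s = -4 or s = 5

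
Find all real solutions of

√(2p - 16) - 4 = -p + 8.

p = 10

Isolate the radical: √(2p - 16) = -p + 12.
Square both sides: 2p - 16 = (-p + 12)².
Expand and rearrange: p² - 26p + 160 = 0.
Solving gives p = 16 or p = 10.
Check each candidate in the original equation:
  p = 16: √(16) = 4, while -p + 12 = -4 — extraneous.
  p = 10: √(4) = 2, while -p + 12 = 2 — valid.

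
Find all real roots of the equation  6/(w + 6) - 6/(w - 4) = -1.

w = -10.2195 or w = 8.2195

Multiply both sides by (w + 6)(w - 4):
6(w - 4) - 6(w + 6) = -(w + 6)(w - 4).
Expand and collect terms: -w² - 2w + 84 = 0.
By the quadratic formula, w = (2 ± √340) / -2, so w ≈ -10.2195 or w ≈ 8.2195.
Neither value makes a denominator zero (w ≠ -6, w ≠ 4), so both are valid.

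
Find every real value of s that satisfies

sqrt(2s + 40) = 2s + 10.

Square both sides: 2s + 40 = (2s + 10)^2.
Expand and rearrange: 4s^2 + 38s + 60 = 0.
Solving gives s = -2 or s = -7.5.
Check each candidate in the original equation:
  s = -2: sqrt(36) = 6, while 2s + 10 = 6 — valid.
  s = -7.5: sqrt(25) = 5, while 2s + 10 = -5 — extraneous.

s = -2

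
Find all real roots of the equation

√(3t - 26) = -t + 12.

Square both sides: 3t - 26 = (-t + 12)².
Expand and rearrange: t² - 27t + 170 = 0.
Solving gives t = 17 or t = 10.
Check each candidate in the original equation:
  t = 17: √(25) = 5, while -t + 12 = -5 — extraneous.
  t = 10: √(4) = 2, while -t + 12 = 2 — valid.

t = 10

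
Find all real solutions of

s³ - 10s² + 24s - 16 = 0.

s = 1.1716 or s = 2 or s = 6.8284

Possible rational roots are divisors of -16. Testing s = 2 gives 0, so (s - 2) is a factor.
Divide: s³ - 10s² + 24s - 16 = (s - 2)(s² - 8s + 8).
Apply the quadratic formula to s² - 8s + 8 = 0: s = (8 ± √32)/2, i.e. s ≈ 6.8284 or s ≈ 1.1716.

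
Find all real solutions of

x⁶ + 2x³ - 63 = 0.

x = -2.0801 or x = 1.9129

Let u = x³. The equation becomes u² + 2u - 63 = 0.
Factor: (u + 9)(u - 7) = 0, so u = -9 or u = 7.
x³ = -9 gives x = -∛(9) ≈ -2.0801.
x³ = 7 gives x = ∛(7) ≈ 1.9129.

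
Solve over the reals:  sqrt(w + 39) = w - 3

Square both sides: w + 39 = (w - 3)^2.
Expand and rearrange: w^2 - 7w - 30 = 0.
Solving gives w = 10 or w = -3.
Check each candidate in the original equation:
  w = 10: sqrt(49) = 7, while w - 3 = 7 — valid.
  w = -3: sqrt(36) = 6, while w - 3 = -6 — extraneous.

w = 10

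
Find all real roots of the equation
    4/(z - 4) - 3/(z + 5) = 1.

Multiply both sides by (z - 4)(z + 5):
4(z + 5) - 3(z - 4) = (z - 4)(z + 5).
Expand and collect terms: z² - 52 = 0.
By the quadratic formula, z = (0 ± √208) / 2, so z ≈ 7.2111 or z ≈ -7.2111.
Neither value makes a denominator zero (z ≠ 4, z ≠ -5), so both are valid.

z = -7.2111 or z = 7.2111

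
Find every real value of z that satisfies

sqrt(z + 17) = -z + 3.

z = -1

Square both sides: z + 17 = (-z + 3)^2.
Expand and rearrange: z^2 - 7z - 8 = 0.
Solving gives z = 8 or z = -1.
Check each candidate in the original equation:
  z = 8: sqrt(25) = 5, while -z + 3 = -5 — extraneous.
  z = -1: sqrt(16) = 4, while -z + 3 = 4 — valid.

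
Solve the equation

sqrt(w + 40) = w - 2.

w = 9

Square both sides: w + 40 = (w - 2)^2.
Expand and rearrange: w^2 - 5w - 36 = 0.
Solving gives w = 9 or w = -4.
Check each candidate in the original equation:
  w = 9: sqrt(49) = 7, while w - 2 = 7 — valid.
  w = -4: sqrt(36) = 6, while w - 2 = -6 — extraneous.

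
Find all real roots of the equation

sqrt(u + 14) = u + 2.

u = 2

Square both sides: u + 14 = (u + 2)^2.
Expand and rearrange: u^2 + 3u - 10 = 0.
Solving gives u = 2 or u = -5.
Check each candidate in the original equation:
  u = 2: sqrt(16) = 4, while u + 2 = 4 — valid.
  u = -5: sqrt(9) = 3, while u + 2 = -3 — extraneous.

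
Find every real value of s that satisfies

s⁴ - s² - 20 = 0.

s = -2.2361 or s = 2.2361

Let u = s². The equation becomes u² - u - 20 = 0.
Factor: (u + 4)(u - 5) = 0, so u = -4 or u = 5.
s² = -4 < 0 has no real solution.
s² = 5 gives s = ±√(5) ≈ ±2.2361.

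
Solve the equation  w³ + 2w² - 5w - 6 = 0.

w = -3 or w = -1 or w = 2

Possible rational roots are divisors of -6. Testing w = 2 gives 0, so (w - 2) is a factor.
Divide: w³ + 2w² - 5w - 6 = (w - 2)(w² + 4w + 3).
Factor the quadratic: w = -1 or w = -3.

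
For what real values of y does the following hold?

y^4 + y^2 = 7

Let u = y^2. The equation becomes u^2 + u - 7 = 0.
By the quadratic formula, u = -1/2 + sqrt(29)/2 or u = -sqrt(29)/2 - 1/2.
y^2 = -1/2 + sqrt(29)/2 gives y = +/-sqrt(-1/2 + sqrt(29)/2) ~= +/-1.4807.
y^2 = -sqrt(29)/2 - 1/2 < 0 has no real solution.

y = -1.4807 or y = 1.4807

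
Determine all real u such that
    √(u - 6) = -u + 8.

Square both sides: u - 6 = (-u + 8)².
Expand and rearrange: u² - 17u + 70 = 0.
Solving gives u = 10 or u = 7.
Check each candidate in the original equation:
  u = 10: √(4) = 2, while -u + 8 = -2 — extraneous.
  u = 7: √(1) = 1, while -u + 8 = 1 — valid.

u = 7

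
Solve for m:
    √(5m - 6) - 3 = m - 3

m = 2 or m = 3

Isolate the radical: √(5m - 6) = m.
Square both sides: 5m - 6 = (m)².
Expand and rearrange: m² - 5m + 6 = 0.
Solving gives m = 3 or m = 2.
Check each candidate in the original equation:
  m = 3: √(9) = 3, while m = 3 — valid.
  m = 2: √(4) = 2, while m = 2 — valid.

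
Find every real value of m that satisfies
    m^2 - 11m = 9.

m = -0.765 or m = 11.765

Rearrange to standard form: m^2 - 11m - 9 = 0.
Discriminant: (-11)^2 - 4*1*(-9) = 157.
Quadratic formula: m = (11 +/- sqrt(157)) / 2.
So m = 11/2 + sqrt(157)/2 ~= 11.765 or m = 11/2 - sqrt(157)/2 ~= -0.765.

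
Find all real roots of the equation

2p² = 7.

p = -1.8708 or p = 1.8708

Rearrange to standard form: 2p² - 7 = 0.
Discriminant: (0)² − 4·2·(-7) = 56.
Quadratic formula: p = (0 ± √56) / 4.
So p = √(14)/2 ≈ 1.8708 or p = -√(14)/2 ≈ -1.8708.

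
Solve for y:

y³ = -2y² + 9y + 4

y = -4 or y = -0.4142 or y = 2.4142

Rearrange: y³ + 2y² - 9y - 4 = 0.
Possible rational roots are divisors of -4. Testing y = -4 gives 0, so (y + 4) is a factor.
Divide: y³ + 2y² - 9y - 4 = (y + 4)(y² - 2y - 1).
Apply the quadratic formula to y² - 2y - 1 = 0: y = (2 ± √8)/2, i.e. y ≈ 2.4142 or y ≈ -0.4142.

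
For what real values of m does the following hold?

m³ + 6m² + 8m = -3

Rearrange: m³ + 6m² + 8m + 3 = 0.
Possible rational roots are divisors of 3. Testing m = -1 gives 0, so (m + 1) is a factor.
Divide: m³ + 6m² + 8m + 3 = (m + 1)(m² + 5m + 3).
Apply the quadratic formula to m² + 5m + 3 = 0: m = (-5 ± √13)/2, i.e. m ≈ -0.6972 or m ≈ -4.3028.

m = -4.3028 or m = -1 or m = -0.6972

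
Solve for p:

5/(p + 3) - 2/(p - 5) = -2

p = -5.2783 or p = 5.7783

Multiply both sides by (p + 3)(p - 5):
5(p - 5) - 2(p + 3) = -2(p + 3)(p - 5).
Expand and collect terms: -2p² + p + 61 = 0.
By the quadratic formula, p = (-1 ± √489) / -4, so p ≈ -5.2783 or p ≈ 5.7783.
Neither value makes a denominator zero (p ≠ -3, p ≠ 5), so both are valid.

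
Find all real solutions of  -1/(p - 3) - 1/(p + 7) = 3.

Multiply both sides by (p - 3)(p + 7):
-(p + 7) - (p - 3) = 3(p - 3)(p + 7).
Expand and collect terms: 3p² + 14p - 59 = 0.
By the quadratic formula, p = (-14 ± √904) / 6, so p ≈ 2.6778 or p ≈ -7.3444.
Neither value makes a denominator zero (p ≠ 3, p ≠ -7), so both are valid.

p = -7.3444 or p = 2.6778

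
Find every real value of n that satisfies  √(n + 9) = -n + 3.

Square both sides: n + 9 = (-n + 3)².
Expand and rearrange: n² - 7n = 0.
Solving gives n = 7 or n = 0.
Check each candidate in the original equation:
  n = 7: √(16) = 4, while -n + 3 = -4 — extraneous.
  n = 0: √(9) = 3, while -n + 3 = 3 — valid.

n = 0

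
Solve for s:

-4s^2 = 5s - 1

Rearrange to standard form: -4s^2 - 5s + 1 = 0.
Discriminant: (-5)^2 - 4*(-4)*1 = 41.
Quadratic formula: s = (5 +/- sqrt(41)) / (-8).
So s = -sqrt(41)/8 - 5/8 ~= -1.4254 or s = -5/8 + sqrt(41)/8 ~= 0.1754.

s = -1.4254 or s = 0.1754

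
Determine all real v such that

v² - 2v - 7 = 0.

Discriminant: (-2)² − 4·1·(-7) = 32.
Quadratic formula: v = (2 ± √32) / 2.
So v = 1 + 2·√(2) ≈ 3.8284 or v = 1 - 2·√(2) ≈ -1.8284.

v = -1.8284 or v = 3.8284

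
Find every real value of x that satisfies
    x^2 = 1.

Bring every term to one side: x^2 - 1 = 0.
Factor: (x - 1)(x + 1) = 0.
So x = 1 or x = -1.

x = -1 or x = 1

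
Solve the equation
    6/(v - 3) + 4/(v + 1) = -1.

Multiply both sides by (v - 3)(v + 1):
6(v + 1) + 4(v - 3) = -(v - 3)(v + 1).
Expand and collect terms: -v² - 8v + 9 = 0.
Factor or apply the quadratic formula: v = -9 or v = 1.
Neither value makes a denominator zero (v ≠ 3, v ≠ -1), so both are valid.

v = -9 or v = 1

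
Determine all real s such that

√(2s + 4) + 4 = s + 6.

s = -2 or s = 0

Isolate the radical: √(2s + 4) = s + 2.
Square both sides: 2s + 4 = (s + 2)².
Expand and rearrange: s² + 2s = 0.
Solving gives s = 0 or s = -2.
Check each candidate in the original equation:
  s = 0: √(4) = 2, while s + 2 = 2 — valid.
  s = -2: √(0) = 0, while s + 2 = 0 — valid.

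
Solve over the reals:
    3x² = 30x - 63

x = 3 or x = 7

Bring every term to one side: 3x² - 30x + 63 = 0.
Factor: 3(x - 7)(x - 3) = 0.
So x = 7 or x = 3.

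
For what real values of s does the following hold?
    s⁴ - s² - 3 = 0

s = -1.5175 or s = 1.5175

Let u = s². The equation becomes u² - u - 3 = 0.
By the quadratic formula, u = 1/2 + √(13)/2 or u = 1/2 - √(13)/2.
s² = 1/2 + √(13)/2 gives s = ±√(1/2 + √(13)/2) ≈ ±1.5175.
s² = 1/2 - √(13)/2 < 0 has no real solution.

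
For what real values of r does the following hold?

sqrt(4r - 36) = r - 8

r = 10

Square both sides: 4r - 36 = (r - 8)^2.
Expand and rearrange: r^2 - 20r + 100 = 0.
This gives the repeated root r = 10.
Check in the original equation:
  r = 10: sqrt(4) = 2, while r - 8 = 2 — valid.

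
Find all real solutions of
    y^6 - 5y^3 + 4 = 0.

Let u = y^3. The equation becomes u^2 - 5u + 4 = 0.
Factor: (u - 4)(u - 1) = 0, so u = 4 or u = 1.
y^3 = 4 gives y = (4)^(1/3) ~= 1.5874.
y^3 = 1 gives y = 1.

y = 1 or y = 1.5874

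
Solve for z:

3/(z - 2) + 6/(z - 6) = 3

z = 2.6277 or z = 8.3723

Multiply both sides by (z - 2)(z - 6):
3(z - 6) + 6(z - 2) = 3(z - 2)(z - 6).
Expand and collect terms: 3z² - 33z + 66 = 0.
By the quadratic formula, z = (33 ± √297) / 6, so z ≈ 8.3723 or z ≈ 2.6277.
Neither value makes a denominator zero (z ≠ 2, z ≠ 6), so both are valid.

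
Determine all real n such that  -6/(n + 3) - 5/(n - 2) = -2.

Multiply both sides by (n + 3)(n - 2):
-6(n - 2) - 5(n + 3) = -2(n + 3)(n - 2).
Expand and collect terms: -2n^2 + 9n + 15 = 0.
By the quadratic formula, n = (-9 +/- sqrt(201)) / -4, so n ~= -1.2944 or n ~= 5.7944.
Neither value makes a denominator zero (n != -3, n != 2), so both are valid.

n = -1.2944 or n = 5.7944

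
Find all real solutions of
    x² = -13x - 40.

Bring every term to one side: x² + 13x + 40 = 0.
Factor: (x + 5)(x + 8) = 0.
So x = -5 or x = -8.

x = -8 or x = -5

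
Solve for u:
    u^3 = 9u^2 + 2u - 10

u = -1.099 or u = 1 or u = 9.099

Rearrange: u^3 - 9u^2 - 2u + 10 = 0.
Possible rational roots are divisors of 10. Testing u = 1 gives 0, so (u - 1) is a factor.
Divide: u^3 - 9u^2 - 2u + 10 = (u - 1)(u^2 - 8u - 10).
Apply the quadratic formula to u^2 - 8u - 10 = 0: u = (8 +/- sqrt(104))/2, i.e. u ~= 9.099 or u ~= -1.099.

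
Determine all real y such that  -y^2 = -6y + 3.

y = 0.5505 or y = 5.4495

Rearrange to standard form: -y^2 + 6y - 3 = 0.
Discriminant: (6)^2 - 4*(-1)*(-3) = 24.
Quadratic formula: y = (-6 +/- sqrt(24)) / (-2).
So y = 3 - sqrt(6) ~= 0.5505 or y = sqrt(6) + 3 ~= 5.4495.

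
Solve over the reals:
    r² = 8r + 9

Bring every term to one side: r² - 8r - 9 = 0.
Factor: (r + 1)(r - 9) = 0.
So r = -1 or r = 9.

r = -1 or r = 9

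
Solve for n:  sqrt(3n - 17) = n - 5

Square both sides: 3n - 17 = (n - 5)^2.
Expand and rearrange: n^2 - 13n + 42 = 0.
Solving gives n = 7 or n = 6.
Check each candidate in the original equation:
  n = 7: sqrt(4) = 2, while n - 5 = 2 — valid.
  n = 6: sqrt(1) = 1, while n - 5 = 1 — valid.

n = 6 or n = 7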